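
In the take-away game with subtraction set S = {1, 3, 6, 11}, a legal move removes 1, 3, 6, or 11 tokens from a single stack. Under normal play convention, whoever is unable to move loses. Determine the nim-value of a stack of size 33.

1

n :  0  1  2  3  4  5  6  7  8  9 10 11 12 13 14 15 16 17 18 19 20 21 22 23 24 25 26 27 28 29 30 31 32 33
G :  0  1  0  1  0  1  2  3  2  0  1  3  4  2  0  1  0  1  0  1  2  3  2  0  1  3  4  2  0  1  0  1  0  1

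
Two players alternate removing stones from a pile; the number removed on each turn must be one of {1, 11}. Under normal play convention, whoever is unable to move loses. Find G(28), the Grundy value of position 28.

n :  0  1  2  3  4  5  6  7  8  9 10 11 12 13 14 15 16 17 18 19 20 21 22 23 24 25 26 27 28
G :  0  1  0  1  0  1  0  1  0  1  0  1  0  1  0  1  0  1  0  1  0  1  0  1  0  1  0  1  0

0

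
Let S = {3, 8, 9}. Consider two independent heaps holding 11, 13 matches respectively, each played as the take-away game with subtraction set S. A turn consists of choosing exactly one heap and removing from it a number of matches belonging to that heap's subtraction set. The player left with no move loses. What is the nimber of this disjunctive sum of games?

All heaps use S = {3, 8, 9}:
n :  0  1  2  3  4  5  6  7  8  9 10 11 12 13
G :  0  0  0  1  1  1  0  0  2  1  1  3  0  0
Heap A: G(11) = 3.
Heap B: G(13) = 0.
Combined Grundy value = 3 ⊕ 0 = 3.

3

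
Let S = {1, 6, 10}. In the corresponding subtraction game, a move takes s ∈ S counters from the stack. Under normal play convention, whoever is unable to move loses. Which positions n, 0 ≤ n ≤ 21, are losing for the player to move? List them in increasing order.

n :  0  1  2  3  4  5  6  7  8  9 10 11 12 13 14 15 16 17 18 19 20 21
G :  0  1  0  1  0  1  2  0  1  0  1  0  1  2  3  2  0  1  0  1  0  1
P-positions are exactly the n with G(n) = 0.

0, 2, 4, 7, 9, 11, 16, 18, 20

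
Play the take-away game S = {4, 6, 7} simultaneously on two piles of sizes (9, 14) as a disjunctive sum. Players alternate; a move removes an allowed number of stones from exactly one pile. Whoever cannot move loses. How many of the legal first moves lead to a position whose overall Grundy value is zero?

All piles use S = {4, 6, 7}:
G(0) = 0
G(1) = mex{} = 0
G(2) = mex{} = 0
G(3) = mex{} = 0
G(4) = mex{0} = 1
G(5) = mex{0} = 1
G(6) = mex{0,0} = 1
G(7) = mex{0,0,0} = 1
G(8) = mex{1,0,0} = 2
G(9) = mex{1,0,0} = 2
G(10) = mex{1,1,0} = 2
G(11) = mex{1,1,1} = 0
G(12) = mex{2,1,1} = 0
G(13) = mex{2,1,1} = 0
G(14) = mex{2,2,1} = 0
Pile A: G(9) = 2.
Pile B: G(14) = 0.
Combined Grundy value = 2 ⊕ 0 = 2.
A winning move leaves total XOR = 0, i.e. changes one component's Grundy value g to g ⊕ X where X is the current total.
Pile A: need g' = 2⊕2 = 0. Options: 9−4→G=1, 9−6→G=0, 9−7→G=0. Hits: 2.
Pile B: need g' = 0⊕2 = 2. Options: 14−4→G=2, 14−6→G=2, 14−7→G=1. Hits: 2.

4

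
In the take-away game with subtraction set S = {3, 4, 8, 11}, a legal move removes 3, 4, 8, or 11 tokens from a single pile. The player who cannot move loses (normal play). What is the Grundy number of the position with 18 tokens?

3

n :  0  1  2  3  4  5  6  7  8  9 10 11 12 13 14 15 16 17 18
G :  0  0  0  1  1  1  2  0  2  3  1  3  4  2  0  2  0  1  3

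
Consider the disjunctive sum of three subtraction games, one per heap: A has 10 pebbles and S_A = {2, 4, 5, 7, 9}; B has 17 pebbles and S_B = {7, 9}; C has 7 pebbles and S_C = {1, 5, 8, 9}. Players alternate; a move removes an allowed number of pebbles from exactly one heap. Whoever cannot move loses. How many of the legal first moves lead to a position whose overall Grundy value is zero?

Heap A, S = {2, 4, 5, 7, 9}:
n :  0  1  2  3  4  5  6  7  8  9 10
G :  0  0  1  1  2  2  3  3  4  4  5
G_A(10) = 5.
Heap B, S = {7, 9}:
n :  0  1  2  3  4  5  6  7  8  9 10 11 12 13 14 15 16 17
G :  0  0  0  0  0  0  0  1  1  1  1  1  1  1  2  2  0  0
G_B(17) = 0.
Heap C, S = {1, 5, 8, 9}:
G(0) = 0
G(1) = mex{0} = 1
G(2) = mex{1} = 0
G(3) = mex{0} = 1
G(4) = mex{1} = 0
G(5) = mex{0,0} = 1
G(6) = mex{1,1} = 0
G(7) = mex{0,0} = 1
G_C(7) = 1.
Combined Grundy value = 5 ⊕ 0 ⊕ 1 = 4.
A winning move leaves total XOR = 0, i.e. changes one component's Grundy value g to g ⊕ X where X is the current total.
Heap A: need g' = 5⊕4 = 1. Options: 10−2→G=4, 10−4→G=3, 10−5→G=2, 10−7→G=1, 10−9→G=0. Hits: 1.
Heap B: need g' = 0⊕4 = 4. Options: 17−7→G=1, 17−9→G=1. Hits: 0.
Heap C: need g' = 1⊕4 = 5. Options: 7−1→G=0, 7−5→G=0. Hits: 0.

1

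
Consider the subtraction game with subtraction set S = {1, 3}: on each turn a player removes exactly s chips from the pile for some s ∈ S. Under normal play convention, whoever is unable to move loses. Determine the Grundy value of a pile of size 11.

G(0) = 0
G(1) = mex{0} = 1
G(2) = mex{1} = 0
G(3) = mex{0,0} = 1
G(4) = mex{1,1} = 0
G(5) = mex{0,0} = 1
G(6) = mex{1,1} = 0
G(7) = mex{0,0} = 1
G(8) = mex{1,1} = 0
G(9) = mex{0,0} = 1
G(10) = mex{1,1} = 0
G(11) = mex{0,0} = 1

1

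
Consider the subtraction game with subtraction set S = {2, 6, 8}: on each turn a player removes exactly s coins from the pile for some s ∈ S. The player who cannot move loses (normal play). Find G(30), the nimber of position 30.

G(0) = 0
G(1) = mex{} = 0
G(2) = mex{0} = 1
G(3) = mex{0} = 1
G(4) = mex{1} = 0
G(5) = mex{1} = 0
G(6) = mex{0,0} = 1
G(7) = mex{0,0} = 1
G(8) = mex{1,1,0} = 2
G(9) = mex{1,1,0} = 2
G(10) = mex{2,0,1} = 3
G(11) = mex{2,0,1} = 3
G(12) = mex{3,1,0} = 2
G(13) = mex{3,1,0} = 2
G(14) = mex{2,2,1} = 0
G(15) = mex{2,2,1} = 0
G(16) = mex{0,3,2} = 1
G(17) = mex{0,3,2} = 1
G(18) = mex{1,2,3} = 0
G(19) = mex{1,2,3} = 0
G(20) = mex{0,0,2} = 1
G(21) = mex{0,0,2} = 1
G(22) = mex{1,1,0} = 2
G(23) = mex{1,1,0} = 2
G(24) = mex{2,0,1} = 3
G(25) = mex{2,0,1} = 3
G(26) = mex{3,1,0} = 2
G(27) = mex{3,1,0} = 2
G(28) = mex{2,2,1} = 0
G(29) = mex{2,2,1} = 0
G(30) = mex{0,3,2} = 1

1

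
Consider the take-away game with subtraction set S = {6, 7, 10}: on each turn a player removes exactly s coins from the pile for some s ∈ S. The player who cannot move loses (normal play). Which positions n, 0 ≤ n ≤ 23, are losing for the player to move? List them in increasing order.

G(0) = 0
G(1) = mex{} = 0
G(2) = mex{} = 0
G(3) = mex{} = 0
G(4) = mex{} = 0
G(5) = mex{} = 0
G(6) = mex{0} = 1
G(7) = mex{0,0} = 1
G(8) = mex{0,0} = 1
G(9) = mex{0,0} = 1
G(10) = mex{0,0,0} = 1
G(11) = mex{0,0,0} = 1
G(12) = mex{1,0,0} = 2
G(13) = mex{1,1,0} = 2
G(14) = mex{1,1,0} = 2
G(15) = mex{1,1,0} = 2
G(16) = mex{1,1,1} = 0
G(17) = mex{1,1,1} = 0
G(18) = mex{2,1,1} = 0
G(19) = mex{2,2,1} = 0
G(20) = mex{2,2,1} = 0
G(21) = mex{2,2,1} = 0
G(22) = mex{0,2,2} = 1
G(23) = mex{0,0,2} = 1
P-positions are exactly the n with G(n) = 0.

0, 1, 2, 3, 4, 5, 16, 17, 18, 19, 20, 21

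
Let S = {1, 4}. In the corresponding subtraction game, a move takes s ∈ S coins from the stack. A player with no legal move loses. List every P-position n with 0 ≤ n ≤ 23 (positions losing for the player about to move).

G(0) = 0
G(1) = mex{0} = 1
G(2) = mex{1} = 0
G(3) = mex{0} = 1
G(4) = mex{1,0} = 2
G(5) = mex{2,1} = 0
G(6) = mex{0,0} = 1
G(7) = mex{1,1} = 0
G(8) = mex{0,2} = 1
G(9) = mex{1,0} = 2
G(10) = mex{2,1} = 0
G(11) = mex{0,0} = 1
G(12) = mex{1,1} = 0
G(13) = mex{0,2} = 1
G(14) = mex{1,0} = 2
G(15) = mex{2,1} = 0
G(16) = mex{0,0} = 1
G(17) = mex{1,1} = 0
G(18) = mex{0,2} = 1
G(19) = mex{1,0} = 2
G(20) = mex{2,1} = 0
G(21) = mex{0,0} = 1
G(22) = mex{1,1} = 0
G(23) = mex{0,2} = 1
P-positions are exactly the n with G(n) = 0.

0, 2, 5, 7, 10, 12, 15, 17, 20, 22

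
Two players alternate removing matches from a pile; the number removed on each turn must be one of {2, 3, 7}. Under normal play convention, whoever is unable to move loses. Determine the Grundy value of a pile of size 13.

G(0) = 0
G(1) = mex{} = 0
G(2) = mex{0} = 1
G(3) = mex{0,0} = 1
G(4) = mex{1,0} = 2
G(5) = mex{1,1} = 0
G(6) = mex{2,1} = 0
G(7) = mex{0,2,0} = 1
G(8) = mex{0,0,0} = 1
G(9) = mex{1,0,1} = 2
G(10) = mex{1,1,1} = 0
G(11) = mex{2,1,2} = 0
G(12) = mex{0,2,0} = 1
G(13) = mex{0,0,0} = 1

1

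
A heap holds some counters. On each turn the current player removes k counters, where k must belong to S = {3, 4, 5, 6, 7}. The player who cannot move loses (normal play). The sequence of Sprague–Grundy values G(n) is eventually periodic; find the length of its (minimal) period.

n :  0  1  2  3  4  5  6  7  8  9 10 11 12 13 14 15 16 17 18 19 20 21
G :  0  0  0  1  1  1  2  2  2  3  0  0  0  1  1  1  2  2  2  3  0  0
G(n+10) = G(n) holds for n = 0,…,6 (a full window of length max(S) = 7), so the sequence is purely periodic with period 10.

10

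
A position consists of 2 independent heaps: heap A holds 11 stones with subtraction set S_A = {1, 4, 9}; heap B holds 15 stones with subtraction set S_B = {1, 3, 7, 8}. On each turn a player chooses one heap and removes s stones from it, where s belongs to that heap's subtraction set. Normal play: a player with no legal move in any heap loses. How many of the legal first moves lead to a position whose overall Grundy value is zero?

4

Heap A, S = {1, 4, 9}:
n :  0  1  2  3  4  5  6  7  8  9 10 11
G :  0  1  0  1  2  0  1  0  1  2  0  1
G_A(11) = 1.
Heap B, S = {1, 3, 7, 8}:
n :  0  1  2  3  4  5  6  7  8  9 10 11 12 13 14 15
G :  0  1  0  1  0  1  0  1  2  3  2  3  2  3  2  0
G_B(15) = 0.
Combined Grundy value = 1 ⊕ 0 = 1.
A winning move leaves total XOR = 0, i.e. changes one component's Grundy value g to g ⊕ X where X is the current total.
Heap A: need g' = 1⊕1 = 0. Options: 11−1→G=0, 11−4→G=0, 11−9→G=0. Hits: 3.
Heap B: need g' = 0⊕1 = 1. Options: 15−1→G=2, 15−3→G=2, 15−7→G=2, 15−8→G=1. Hits: 1.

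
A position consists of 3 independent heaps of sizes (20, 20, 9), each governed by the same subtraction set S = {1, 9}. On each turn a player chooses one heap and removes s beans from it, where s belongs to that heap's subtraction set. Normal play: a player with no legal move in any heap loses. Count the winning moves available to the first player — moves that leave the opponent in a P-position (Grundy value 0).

All heaps use S = {1, 9}:
n :  0  1  2  3  4  5  6  7  8  9 10 11 12 13 14 15 16 17 18 19 20
G :  0  1  0  1  0  1  0  1  0  1  0  1  0  1  0  1  0  1  0  1  0
Heap A: G(20) = 0.
Heap B: G(20) = 0.
Heap C: G(9) = 1.
Combined Grundy value = 0 ⊕ 0 ⊕ 1 = 1.
A winning move leaves total XOR = 0, i.e. changes one component's Grundy value g to g ⊕ X where X is the current total.
Heap A: need g' = 0⊕1 = 1. Options: 20−1→G=1, 20−9→G=1. Hits: 2.
Heap B: need g' = 0⊕1 = 1. Options: 20−1→G=1, 20−9→G=1. Hits: 2.
Heap C: need g' = 1⊕1 = 0. Options: 9−1→G=0, 9−9→G=0. Hits: 2.

6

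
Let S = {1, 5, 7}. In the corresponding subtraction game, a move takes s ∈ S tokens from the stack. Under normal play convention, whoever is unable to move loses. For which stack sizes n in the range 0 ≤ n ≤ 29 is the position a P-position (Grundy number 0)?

0, 2, 4, 6, 8, 10, 12, 14, 16, 18, 20, 22, 24, 26, 28

G(0) = 0
G(1) = mex{0} = 1
G(2) = mex{1} = 0
G(3) = mex{0} = 1
G(4) = mex{1} = 0
G(5) = mex{0,0} = 1
G(6) = mex{1,1} = 0
G(7) = mex{0,0,0} = 1
G(8) = mex{1,1,1} = 0
G(9) = mex{0,0,0} = 1
G(10) = mex{1,1,1} = 0
G(11) = mex{0,0,0} = 1
G(12) = mex{1,1,1} = 0
G(13) = mex{0,0,0} = 1
G(14) = mex{1,1,1} = 0
G(15) = mex{0,0,0} = 1
G(16) = mex{1,1,1} = 0
G(17) = mex{0,0,0} = 1
G(18) = mex{1,1,1} = 0
G(19) = mex{0,0,0} = 1
G(20) = mex{1,1,1} = 0
G(21) = mex{0,0,0} = 1
G(22) = mex{1,1,1} = 0
G(23) = mex{0,0,0} = 1
G(24) = mex{1,1,1} = 0
G(25) = mex{0,0,0} = 1
G(26) = mex{1,1,1} = 0
G(27) = mex{0,0,0} = 1
G(28) = mex{1,1,1} = 0
G(29) = mex{0,0,0} = 1
P-positions are exactly the n with G(n) = 0.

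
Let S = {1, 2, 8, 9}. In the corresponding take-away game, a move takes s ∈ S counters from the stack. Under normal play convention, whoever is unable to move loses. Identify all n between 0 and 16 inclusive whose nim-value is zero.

0, 3, 6, 10, 13, 16

n :  0  1  2  3  4  5  6  7  8  9 10 11 12 13 14 15 16
G :  0  1  2  0  1  2  0  1  2  3  0  1  2  0  1  2  0
P-positions are exactly the n with G(n) = 0.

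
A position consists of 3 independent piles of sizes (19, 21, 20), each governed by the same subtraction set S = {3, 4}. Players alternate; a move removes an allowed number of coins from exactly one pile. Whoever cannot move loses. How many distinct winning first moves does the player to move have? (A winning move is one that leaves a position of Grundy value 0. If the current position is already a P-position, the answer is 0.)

1

All piles use S = {3, 4}:
n :  0  1  2  3  4  5  6  7  8  9 10 11 12 13 14 15 16 17 18 19 20 21
G :  0  0  0  1  1  1  2  0  0  0  1  1  1  2  0  0  0  1  1  1  2  0
Pile A: G(19) = 1.
Pile B: G(21) = 0.
Pile C: G(20) = 2.
Combined Grundy value = 1 ⊕ 0 ⊕ 2 = 3.
A winning move leaves total XOR = 0, i.e. changes one component's Grundy value g to g ⊕ X where X is the current total.
Pile A: need g' = 1⊕3 = 2. Options: 19−3→G=0, 19−4→G=0. Hits: 0.
Pile B: need g' = 0⊕3 = 3. Options: 21−3→G=1, 21−4→G=1. Hits: 0.
Pile C: need g' = 2⊕3 = 1. Options: 20−3→G=1, 20−4→G=0. Hits: 1.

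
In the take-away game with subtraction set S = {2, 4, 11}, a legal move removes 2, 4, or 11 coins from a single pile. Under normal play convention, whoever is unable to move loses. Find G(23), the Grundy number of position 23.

n :  0  1  2  3  4  5  6  7  8  9 10 11 12 13 14 15 16 17 18 19 20 21 22 23
G :  0  0  1  1  2  2  0  0  1  1  2  2  3  0  0  1  1  2  2  0  0  1  1  2

2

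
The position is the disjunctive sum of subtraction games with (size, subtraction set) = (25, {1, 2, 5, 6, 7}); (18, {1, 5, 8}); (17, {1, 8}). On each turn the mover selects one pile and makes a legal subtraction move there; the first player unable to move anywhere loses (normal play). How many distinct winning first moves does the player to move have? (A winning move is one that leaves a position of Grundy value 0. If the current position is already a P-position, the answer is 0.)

3

Pile A, S = {1, 2, 5, 6, 7}:
G(0) = 0
G(1) = mex{0} = 1
G(2) = mex{1,0} = 2
G(3) = mex{2,1} = 0
G(4) = mex{0,2} = 1
G(5) = mex{1,0,0} = 2
G(6) = mex{2,1,1,0} = 3
G(7) = mex{3,2,2,1,0} = 4
G(8) = mex{4,3,0,2,1} = 5
G(9) = mex{5,4,1,0,2} = 3
G(10) = mex{3,5,2,1,0} = 4
G(11) = mex{4,3,3,2,1} = 0
G(12) = mex{0,4,4,3,2} = 1
G(13) = mex{1,0,5,4,3} = 2
G(14) = mex{2,1,3,5,4} = 0
G(15) = mex{0,2,4,3,5} = 1
G(16) = mex{1,0,0,4,3} = 2
G(17) = mex{2,1,1,0,4} = 3
G(18) = mex{3,2,2,1,0} = 4
G(19) = mex{4,3,0,2,1} = 5
G(20) = mex{5,4,1,0,2} = 3
G(21) = mex{3,5,2,1,0} = 4
G(22) = mex{4,3,3,2,1} = 0
G(23) = mex{0,4,4,3,2} = 1
G(24) = mex{1,0,5,4,3} = 2
G(25) = mex{2,1,3,5,4} = 0
G_A(25) = 0.
Pile B, S = {1, 5, 8}:
G(0) = 0
G(1) = mex{0} = 1
G(2) = mex{1} = 0
G(3) = mex{0} = 1
G(4) = mex{1} = 0
G(5) = mex{0,0} = 1
G(6) = mex{1,1} = 0
G(7) = mex{0,0} = 1
G(8) = mex{1,1,0} = 2
G(9) = mex{2,0,1} = 3
G(10) = mex{3,1,0} = 2
G(11) = mex{2,0,1} = 3
G(12) = mex{3,1,0} = 2
G(13) = mex{2,2,1} = 0
G(14) = mex{0,3,0} = 1
G(15) = mex{1,2,1} = 0
G(16) = mex{0,3,2} = 1
G(17) = mex{1,2,3} = 0
G(18) = mex{0,0,2} = 1
G_B(18) = 1.
Pile C, S = {1, 8}:
G(0) = 0
G(1) = mex{0} = 1
G(2) = mex{1} = 0
G(3) = mex{0} = 1
G(4) = mex{1} = 0
G(5) = mex{0} = 1
G(6) = mex{1} = 0
G(7) = mex{0} = 1
G(8) = mex{1,0} = 2
G(9) = mex{2,1} = 0
G(10) = mex{0,0} = 1
G(11) = mex{1,1} = 0
G(12) = mex{0,0} = 1
G(13) = mex{1,1} = 0
G(14) = mex{0,0} = 1
G(15) = mex{1,1} = 0
G(16) = mex{0,2} = 1
G(17) = mex{1,0} = 2
G_C(17) = 2.
Combined Grundy value = 0 ⊕ 1 ⊕ 2 = 3.
A winning move leaves total XOR = 0, i.e. changes one component's Grundy value g to g ⊕ X where X is the current total.
Pile A: need g' = 0⊕3 = 3. Options: 25−1→G=2, 25−2→G=1, 25−5→G=3, 25−6→G=5, 25−7→G=4. Hits: 1.
Pile B: need g' = 1⊕3 = 2. Options: 18−1→G=0, 18−5→G=0, 18−8→G=2. Hits: 1.
Pile C: need g' = 2⊕3 = 1. Options: 17−1→G=1, 17−8→G=0. Hits: 1.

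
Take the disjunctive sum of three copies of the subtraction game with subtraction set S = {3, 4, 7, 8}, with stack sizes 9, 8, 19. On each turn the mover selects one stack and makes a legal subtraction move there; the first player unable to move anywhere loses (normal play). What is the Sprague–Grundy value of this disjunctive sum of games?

All stacks use S = {3, 4, 7, 8}:
G(0) = 0
G(1) = mex{} = 0
G(2) = mex{} = 0
G(3) = mex{0} = 1
G(4) = mex{0,0} = 1
G(5) = mex{0,0} = 1
G(6) = mex{1,0} = 2
G(7) = mex{1,1,0} = 2
G(8) = mex{1,1,0,0} = 2
G(9) = mex{2,1,0,0} = 3
G(10) = mex{2,2,1,0} = 3
G(11) = mex{2,2,1,1} = 0
G(12) = mex{3,2,1,1} = 0
G(13) = mex{3,3,2,1} = 0
G(14) = mex{0,3,2,2} = 1
G(15) = mex{0,0,2,2} = 1
G(16) = mex{0,0,3,2} = 1
G(17) = mex{1,0,3,3} = 2
G(18) = mex{1,1,0,3} = 2
G(19) = mex{1,1,0,0} = 2
Stack A: G(9) = 3.
Stack B: G(8) = 2.
Stack C: G(19) = 2.
Combined Grundy value = 3 ⊕ 2 ⊕ 2 = 3.

3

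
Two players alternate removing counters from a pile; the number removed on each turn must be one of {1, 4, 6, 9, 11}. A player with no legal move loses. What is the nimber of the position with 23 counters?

1

n :  0  1  2  3  4  5  6  7  8  9 10 11 12 13 14 15 16 17 18 19 20 21 22 23
G :  0  1  0  1  2  0  1  0  1  2  0  1  0  1  2  0  1  0  1  2  0  1  0  1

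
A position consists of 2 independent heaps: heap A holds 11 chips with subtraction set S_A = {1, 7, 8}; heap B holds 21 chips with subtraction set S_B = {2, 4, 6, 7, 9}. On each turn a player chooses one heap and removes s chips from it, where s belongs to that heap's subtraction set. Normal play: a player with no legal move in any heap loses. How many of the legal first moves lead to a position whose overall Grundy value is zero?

Heap A, S = {1, 7, 8}:
n :  0  1  2  3  4  5  6  7  8  9 10 11
G :  0  1  0  1  0  1  0  1  2  3  2  3
G_A(11) = 3.
Heap B, S = {2, 4, 6, 7, 9}:
n :  0  1  2  3  4  5  6  7  8  9 10 11 12 13 14 15 16 17 18 19 20 21
G :  0  0  1  1  2  2  3  3  4  4  5  0  0  1  1  2  2  3  3  4  4  5
G_B(21) = 5.
Combined Grundy value = 3 ⊕ 5 = 6.
A winning move leaves total XOR = 0, i.e. changes one component's Grundy value g to g ⊕ X where X is the current total.
Heap A: need g' = 3⊕6 = 5. Options: 11−1→G=2, 11−7→G=0, 11−8→G=1. Hits: 0.
Heap B: need g' = 5⊕6 = 3. Options: 21−2→G=4, 21−4→G=3, 21−6→G=2, 21−7→G=1, 21−9→G=0. Hits: 1.

1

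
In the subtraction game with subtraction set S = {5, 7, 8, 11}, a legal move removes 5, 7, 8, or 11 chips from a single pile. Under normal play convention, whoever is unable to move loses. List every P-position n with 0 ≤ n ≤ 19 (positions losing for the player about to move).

G(0) = 0
G(1) = mex{} = 0
G(2) = mex{} = 0
G(3) = mex{} = 0
G(4) = mex{} = 0
G(5) = mex{0} = 1
G(6) = mex{0} = 1
G(7) = mex{0,0} = 1
G(8) = mex{0,0,0} = 1
G(9) = mex{0,0,0} = 1
G(10) = mex{1,0,0} = 2
G(11) = mex{1,0,0,0} = 2
G(12) = mex{1,1,0,0} = 2
G(13) = mex{1,1,1,0} = 2
G(14) = mex{1,1,1,0} = 2
G(15) = mex{2,1,1,0} = 3
G(16) = mex{2,1,1,1} = 0
G(17) = mex{2,2,1,1} = 0
G(18) = mex{2,2,2,1} = 0
G(19) = mex{2,2,2,1} = 0
P-positions are exactly the n with G(n) = 0.

0, 1, 2, 3, 4, 16, 17, 18, 19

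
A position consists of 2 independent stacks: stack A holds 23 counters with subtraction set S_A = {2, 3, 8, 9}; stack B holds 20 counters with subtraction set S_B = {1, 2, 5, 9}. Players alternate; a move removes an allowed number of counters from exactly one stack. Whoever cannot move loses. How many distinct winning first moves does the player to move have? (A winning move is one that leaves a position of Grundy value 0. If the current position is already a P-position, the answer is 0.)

0

Stack A, S = {2, 3, 8, 9}:
n :  0  1  2  3  4  5  6  7  8  9 10 11 12 13 14 15 16 17 18 19 20 21 22 23
G :  0  0  1  1  2  0  0  1  1  2  2  0  0  1  1  2  0  0  1  1  2  2  0  0
G_A(23) = 0.
Stack B, S = {1, 2, 5, 9}:
n :  0  1  2  3  4  5  6  7  8  9 10 11 12 13 14 15 16 17 18 19 20
G :  0  1  2  0  1  2  0  1  2  3  0  1  2  0  1  2  0  1  2  3  0
G_B(20) = 0.
Combined Grundy value = 0 ⊕ 0 = 0.
A winning move leaves total XOR = 0, i.e. changes one component's Grundy value g to g ⊕ X where X is the current total.
Stack A: target g' = 0⊕0 = 0, but every legal move changes the Grundy value (mex property), so 0 moves.
Stack B: target g' = 0⊕0 = 0, but every legal move changes the Grundy value (mex property), so 0 moves.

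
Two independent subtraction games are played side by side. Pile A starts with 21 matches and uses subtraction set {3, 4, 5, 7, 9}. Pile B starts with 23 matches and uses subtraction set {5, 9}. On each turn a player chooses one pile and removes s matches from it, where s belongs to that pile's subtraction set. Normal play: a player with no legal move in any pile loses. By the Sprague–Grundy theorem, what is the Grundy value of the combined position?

2

Pile A, S = {3, 4, 5, 7, 9}:
G(0) = 0
G(1) = mex{} = 0
G(2) = mex{} = 0
G(3) = mex{0} = 1
G(4) = mex{0,0} = 1
G(5) = mex{0,0,0} = 1
G(6) = mex{1,0,0} = 2
G(7) = mex{1,1,0,0} = 2
G(8) = mex{1,1,1,0} = 2
G(9) = mex{2,1,1,0,0} = 3
G(10) = mex{2,2,1,1,0} = 3
G(11) = mex{2,2,2,1,0} = 3
G(12) = mex{3,2,2,1,1} = 0
G(13) = mex{3,3,2,2,1} = 0
G(14) = mex{3,3,3,2,1} = 0
G(15) = mex{0,3,3,2,2} = 1
G(16) = mex{0,0,3,3,2} = 1
G(17) = mex{0,0,0,3,2} = 1
G(18) = mex{1,0,0,3,3} = 2
G(19) = mex{1,1,0,0,3} = 2
G(20) = mex{1,1,1,0,3} = 2
G(21) = mex{2,1,1,0,0} = 3
G_A(21) = 3.
Pile B, S = {5, 9}:
G(0) = 0
G(1) = mex{} = 0
G(2) = mex{} = 0
G(3) = mex{} = 0
G(4) = mex{} = 0
G(5) = mex{0} = 1
G(6) = mex{0} = 1
G(7) = mex{0} = 1
G(8) = mex{0} = 1
G(9) = mex{0,0} = 1
G(10) = mex{1,0} = 2
G(11) = mex{1,0} = 2
G(12) = mex{1,0} = 2
G(13) = mex{1,0} = 2
G(14) = mex{1,1} = 0
G(15) = mex{2,1} = 0
G(16) = mex{2,1} = 0
G(17) = mex{2,1} = 0
G(18) = mex{2,1} = 0
G(19) = mex{0,2} = 1
G(20) = mex{0,2} = 1
G(21) = mex{0,2} = 1
G(22) = mex{0,2} = 1
G(23) = mex{0,0} = 1
G_B(23) = 1.
Combined Grundy value = 3 ⊕ 1 = 2.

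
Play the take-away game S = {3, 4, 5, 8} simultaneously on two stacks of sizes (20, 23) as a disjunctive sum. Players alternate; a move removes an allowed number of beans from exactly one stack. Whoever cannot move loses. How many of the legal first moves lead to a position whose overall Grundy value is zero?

2

All stacks use S = {3, 4, 5, 8}:
G(0) = 0
G(1) = mex{} = 0
G(2) = mex{} = 0
G(3) = mex{0} = 1
G(4) = mex{0,0} = 1
G(5) = mex{0,0,0} = 1
G(6) = mex{1,0,0} = 2
G(7) = mex{1,1,0} = 2
G(8) = mex{1,1,1,0} = 2
G(9) = mex{2,1,1,0} = 3
G(10) = mex{2,2,1,0} = 3
G(11) = mex{2,2,2,1} = 0
G(12) = mex{3,2,2,1} = 0
G(13) = mex{3,3,2,1} = 0
G(14) = mex{0,3,3,2} = 1
G(15) = mex{0,0,3,2} = 1
G(16) = mex{0,0,0,2} = 1
G(17) = mex{1,0,0,3} = 2
G(18) = mex{1,1,0,3} = 2
G(19) = mex{1,1,1,0} = 2
G(20) = mex{2,1,1,0} = 3
G(21) = mex{2,2,1,0} = 3
G(22) = mex{2,2,2,1} = 0
G(23) = mex{3,2,2,1} = 0
Stack A: G(20) = 3.
Stack B: G(23) = 0.
Combined Grundy value = 3 ⊕ 0 = 3.
A winning move leaves total XOR = 0, i.e. changes one component's Grundy value g to g ⊕ X where X is the current total.
Stack A: need g' = 3⊕3 = 0. Options: 20−3→G=2, 20−4→G=1, 20−5→G=1, 20−8→G=0. Hits: 1.
Stack B: need g' = 0⊕3 = 3. Options: 23−3→G=3, 23−4→G=2, 23−5→G=2, 23−8→G=1. Hits: 1.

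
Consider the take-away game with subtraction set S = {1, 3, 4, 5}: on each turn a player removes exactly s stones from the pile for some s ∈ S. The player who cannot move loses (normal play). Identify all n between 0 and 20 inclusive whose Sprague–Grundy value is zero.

0, 2, 8, 10, 16, 18

G(0) = 0
G(1) = mex{0} = 1
G(2) = mex{1} = 0
G(3) = mex{0,0} = 1
G(4) = mex{1,1,0} = 2
G(5) = mex{2,0,1,0} = 3
G(6) = mex{3,1,0,1} = 2
G(7) = mex{2,2,1,0} = 3
G(8) = mex{3,3,2,1} = 0
G(9) = mex{0,2,3,2} = 1
G(10) = mex{1,3,2,3} = 0
G(11) = mex{0,0,3,2} = 1
G(12) = mex{1,1,0,3} = 2
G(13) = mex{2,0,1,0} = 3
G(14) = mex{3,1,0,1} = 2
G(15) = mex{2,2,1,0} = 3
G(16) = mex{3,3,2,1} = 0
G(17) = mex{0,2,3,2} = 1
G(18) = mex{1,3,2,3} = 0
G(19) = mex{0,0,3,2} = 1
G(20) = mex{1,1,0,3} = 2
P-positions are exactly the n with G(n) = 0.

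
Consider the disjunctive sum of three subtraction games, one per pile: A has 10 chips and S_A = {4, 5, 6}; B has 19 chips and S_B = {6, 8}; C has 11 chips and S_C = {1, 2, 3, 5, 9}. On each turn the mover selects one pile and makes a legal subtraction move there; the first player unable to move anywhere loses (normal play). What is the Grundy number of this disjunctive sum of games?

Pile A, S = {4, 5, 6}:
n :  0  1  2  3  4  5  6  7  8  9 10
G :  0  0  0  0  1  1  1  1  2  2  0
G_A(10) = 0.
Pile B, S = {6, 8}:
n :  0  1  2  3  4  5  6  7  8  9 10 11 12 13 14 15 16 17 18 19
G :  0  0  0  0  0  0  1  1  1  1  1  1  2  2  0  0  0  0  0  0
G_B(19) = 0.
Pile C, S = {1, 2, 3, 5, 9}:
G(0) = 0
G(1) = mex{0} = 1
G(2) = mex{1,0} = 2
G(3) = mex{2,1,0} = 3
G(4) = mex{3,2,1} = 0
G(5) = mex{0,3,2,0} = 1
G(6) = mex{1,0,3,1} = 2
G(7) = mex{2,1,0,2} = 3
G(8) = mex{3,2,1,3} = 0
G(9) = mex{0,3,2,0,0} = 1
G(10) = mex{1,0,3,1,1} = 2
G(11) = mex{2,1,0,2,2} = 3
G_C(11) = 3.
Combined Grundy value = 0 ⊕ 0 ⊕ 3 = 3.

3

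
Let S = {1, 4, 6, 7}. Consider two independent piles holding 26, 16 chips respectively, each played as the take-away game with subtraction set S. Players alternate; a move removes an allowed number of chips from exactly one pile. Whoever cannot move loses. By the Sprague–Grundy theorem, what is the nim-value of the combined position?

1

All piles use S = {1, 4, 6, 7}:
n :  0  1  2  3  4  5  6  7  8  9 10 11 12 13 14 15 16 17 18 19 20 21 22 23 24 25 26
G :  0  1  0  1  2  0  1  2  3  2  0  1  2  0  1  0  1  2  0  1  2  3  2  0  1  2  0
Pile A: G(26) = 0.
Pile B: G(16) = 1.
Combined Grundy value = 0 ⊕ 1 = 1.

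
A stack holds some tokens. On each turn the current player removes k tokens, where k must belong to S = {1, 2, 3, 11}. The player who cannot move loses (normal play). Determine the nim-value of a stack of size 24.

0

G(0) = 0
G(1) = mex{0} = 1
G(2) = mex{1,0} = 2
G(3) = mex{2,1,0} = 3
G(4) = mex{3,2,1} = 0
G(5) = mex{0,3,2} = 1
G(6) = mex{1,0,3} = 2
G(7) = mex{2,1,0} = 3
G(8) = mex{3,2,1} = 0
G(9) = mex{0,3,2} = 1
G(10) = mex{1,0,3} = 2
G(11) = mex{2,1,0,0} = 3
G(12) = mex{3,2,1,1} = 0
G(13) = mex{0,3,2,2} = 1
G(14) = mex{1,0,3,3} = 2
G(15) = mex{2,1,0,0} = 3
G(16) = mex{3,2,1,1} = 0
G(17) = mex{0,3,2,2} = 1
G(18) = mex{1,0,3,3} = 2
G(19) = mex{2,1,0,0} = 3
G(20) = mex{3,2,1,1} = 0
G(21) = mex{0,3,2,2} = 1
G(22) = mex{1,0,3,3} = 2
G(23) = mex{2,1,0,0} = 3
G(24) = mex{3,2,1,1} = 0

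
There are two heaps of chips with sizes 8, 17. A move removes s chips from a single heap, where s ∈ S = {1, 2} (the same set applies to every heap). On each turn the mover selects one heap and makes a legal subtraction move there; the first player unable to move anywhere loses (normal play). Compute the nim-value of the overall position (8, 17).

All heaps use S = {1, 2}:
n :  0  1  2  3  4  5  6  7  8  9 10 11 12 13 14 15 16 17
G :  0  1  2  0  1  2  0  1  2  0  1  2  0  1  2  0  1  2
Heap A: G(8) = 2.
Heap B: G(17) = 2.
Combined Grundy value = 2 ⊕ 2 = 0.

0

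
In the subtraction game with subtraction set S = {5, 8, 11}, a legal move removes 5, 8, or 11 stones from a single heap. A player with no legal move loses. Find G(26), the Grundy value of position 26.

2

G(0) = 0
G(1) = mex{} = 0
G(2) = mex{} = 0
G(3) = mex{} = 0
G(4) = mex{} = 0
G(5) = mex{0} = 1
G(6) = mex{0} = 1
G(7) = mex{0} = 1
G(8) = mex{0,0} = 1
G(9) = mex{0,0} = 1
G(10) = mex{1,0} = 2
G(11) = mex{1,0,0} = 2
G(12) = mex{1,0,0} = 2
G(13) = mex{1,1,0} = 2
G(14) = mex{1,1,0} = 2
G(15) = mex{2,1,0} = 3
G(16) = mex{2,1,1} = 0
G(17) = mex{2,1,1} = 0
G(18) = mex{2,2,1} = 0
G(19) = mex{2,2,1} = 0
G(20) = mex{3,2,1} = 0
G(21) = mex{0,2,2} = 1
G(22) = mex{0,2,2} = 1
G(23) = mex{0,3,2} = 1
G(24) = mex{0,0,2} = 1
G(25) = mex{0,0,2} = 1
G(26) = mex{1,0,3} = 2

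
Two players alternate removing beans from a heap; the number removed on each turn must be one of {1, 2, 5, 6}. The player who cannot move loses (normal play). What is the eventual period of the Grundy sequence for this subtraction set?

7

G(0) = 0
G(1) = mex{0} = 1
G(2) = mex{1,0} = 2
G(3) = mex{2,1} = 0
G(4) = mex{0,2} = 1
G(5) = mex{1,0,0} = 2
G(6) = mex{2,1,1,0} = 3
G(7) = mex{3,2,2,1} = 0
G(8) = mex{0,3,0,2} = 1
G(9) = mex{1,0,1,0} = 2
G(10) = mex{2,1,2,1} = 0
G(11) = mex{0,2,3,2} = 1
G(12) = mex{1,0,0,3} = 2
G(13) = mex{2,1,1,0} = 3
G(14) = mex{3,2,2,1} = 0
G(15) = mex{0,3,0,2} = 1
G(n+7) = G(n) holds for n = 0,…,5 (a full window of length max(S) = 6), so the sequence is purely periodic with period 7.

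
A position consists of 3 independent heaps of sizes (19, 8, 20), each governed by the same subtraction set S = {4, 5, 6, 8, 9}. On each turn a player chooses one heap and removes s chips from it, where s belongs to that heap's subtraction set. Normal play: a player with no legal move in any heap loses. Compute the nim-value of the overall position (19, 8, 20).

2

All heaps use S = {4, 5, 6, 8, 9}:
G(0) = 0
G(1) = mex{} = 0
G(2) = mex{} = 0
G(3) = mex{} = 0
G(4) = mex{0} = 1
G(5) = mex{0,0} = 1
G(6) = mex{0,0,0} = 1
G(7) = mex{0,0,0} = 1
G(8) = mex{1,0,0,0} = 2
G(9) = mex{1,1,0,0,0} = 2
G(10) = mex{1,1,1,0,0} = 2
G(11) = mex{1,1,1,0,0} = 2
G(12) = mex{2,1,1,1,0} = 3
G(13) = mex{2,2,1,1,1} = 0
G(14) = mex{2,2,2,1,1} = 0
G(15) = mex{2,2,2,1,1} = 0
G(16) = mex{3,2,2,2,1} = 0
G(17) = mex{0,3,2,2,2} = 1
G(18) = mex{0,0,3,2,2} = 1
G(19) = mex{0,0,0,2,2} = 1
G(20) = mex{0,0,0,3,2} = 1
Heap A: G(19) = 1.
Heap B: G(8) = 2.
Heap C: G(20) = 1.
Combined Grundy value = 1 ⊕ 2 ⊕ 1 = 2.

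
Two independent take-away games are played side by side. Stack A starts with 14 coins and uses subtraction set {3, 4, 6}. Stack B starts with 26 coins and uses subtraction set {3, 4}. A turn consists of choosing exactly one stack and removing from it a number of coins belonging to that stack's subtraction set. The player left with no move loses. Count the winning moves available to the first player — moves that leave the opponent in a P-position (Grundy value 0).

Stack A, S = {3, 4, 6}:
n :  0  1  2  3  4  5  6  7  8  9 10 11 12 13 14
G :  0  0  0  1  1  1  2  2  2  0  0  0  1  1  1
G_A(14) = 1.
Stack B, S = {3, 4}:
G(0) = 0
G(1) = mex{} = 0
G(2) = mex{} = 0
G(3) = mex{0} = 1
G(4) = mex{0,0} = 1
G(5) = mex{0,0} = 1
G(6) = mex{1,0} = 2
G(7) = mex{1,1} = 0
G(8) = mex{1,1} = 0
G(9) = mex{2,1} = 0
G(10) = mex{0,2} = 1
G(11) = mex{0,0} = 1
G(12) = mex{0,0} = 1
G(13) = mex{1,0} = 2
G(14) = mex{1,1} = 0
G(15) = mex{1,1} = 0
G(16) = mex{2,1} = 0
G(17) = mex{0,2} = 1
G(18) = mex{0,0} = 1
G(19) = mex{0,0} = 1
G(20) = mex{1,0} = 2
G(21) = mex{1,1} = 0
G(22) = mex{1,1} = 0
G(23) = mex{2,1} = 0
G(24) = mex{0,2} = 1
G(25) = mex{0,0} = 1
G(26) = mex{0,0} = 1
G_B(26) = 1.
Combined Grundy value = 1 ⊕ 1 = 0.
A winning move leaves total XOR = 0, i.e. changes one component's Grundy value g to g ⊕ X where X is the current total.
Stack A: target g' = 1⊕0 = 1, but every legal move changes the Grundy value (mex property), so 0 moves.
Stack B: target g' = 1⊕0 = 1, but every legal move changes the Grundy value (mex property), so 0 moves.

0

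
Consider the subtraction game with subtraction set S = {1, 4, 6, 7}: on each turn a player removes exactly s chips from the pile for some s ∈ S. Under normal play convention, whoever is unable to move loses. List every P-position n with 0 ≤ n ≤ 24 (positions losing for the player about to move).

G(0) = 0
G(1) = mex{0} = 1
G(2) = mex{1} = 0
G(3) = mex{0} = 1
G(4) = mex{1,0} = 2
G(5) = mex{2,1} = 0
G(6) = mex{0,0,0} = 1
G(7) = mex{1,1,1,0} = 2
G(8) = mex{2,2,0,1} = 3
G(9) = mex{3,0,1,0} = 2
G(10) = mex{2,1,2,1} = 0
G(11) = mex{0,2,0,2} = 1
G(12) = mex{1,3,1,0} = 2
G(13) = mex{2,2,2,1} = 0
G(14) = mex{0,0,3,2} = 1
G(15) = mex{1,1,2,3} = 0
G(16) = mex{0,2,0,2} = 1
G(17) = mex{1,0,1,0} = 2
G(18) = mex{2,1,2,1} = 0
G(19) = mex{0,0,0,2} = 1
G(20) = mex{1,1,1,0} = 2
G(21) = mex{2,2,0,1} = 3
G(22) = mex{3,0,1,0} = 2
G(23) = mex{2,1,2,1} = 0
G(24) = mex{0,2,0,2} = 1
P-positions are exactly the n with G(n) = 0.

0, 2, 5, 10, 13, 15, 18, 23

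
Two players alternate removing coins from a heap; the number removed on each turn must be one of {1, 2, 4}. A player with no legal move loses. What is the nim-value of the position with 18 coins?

0

n :  0  1  2  3  4  5  6  7  8  9 10 11 12 13 14 15 16 17 18
G :  0  1  2  0  1  2  0  1  2  0  1  2  0  1  2  0  1  2  0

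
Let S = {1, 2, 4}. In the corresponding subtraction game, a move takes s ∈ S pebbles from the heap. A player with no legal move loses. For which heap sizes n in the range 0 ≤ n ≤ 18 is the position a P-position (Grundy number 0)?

G(0) = 0
G(1) = mex{0} = 1
G(2) = mex{1,0} = 2
G(3) = mex{2,1} = 0
G(4) = mex{0,2,0} = 1
G(5) = mex{1,0,1} = 2
G(6) = mex{2,1,2} = 0
G(7) = mex{0,2,0} = 1
G(8) = mex{1,0,1} = 2
G(9) = mex{2,1,2} = 0
G(10) = mex{0,2,0} = 1
G(11) = mex{1,0,1} = 2
G(12) = mex{2,1,2} = 0
G(13) = mex{0,2,0} = 1
G(14) = mex{1,0,1} = 2
G(15) = mex{2,1,2} = 0
G(16) = mex{0,2,0} = 1
G(17) = mex{1,0,1} = 2
G(18) = mex{2,1,2} = 0
P-positions are exactly the n with G(n) = 0.

0, 3, 6, 9, 12, 15, 18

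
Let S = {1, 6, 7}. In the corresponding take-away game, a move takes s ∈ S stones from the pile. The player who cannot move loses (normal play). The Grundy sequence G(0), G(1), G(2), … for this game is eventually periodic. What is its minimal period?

G(0) = 0
G(1) = mex{0} = 1
G(2) = mex{1} = 0
G(3) = mex{0} = 1
G(4) = mex{1} = 0
G(5) = mex{0} = 1
G(6) = mex{1,0} = 2
G(7) = mex{2,1,0} = 3
G(8) = mex{3,0,1} = 2
G(9) = mex{2,1,0} = 3
G(10) = mex{3,0,1} = 2
G(11) = mex{2,1,0} = 3
G(12) = mex{3,2,1} = 0
G(13) = mex{0,3,2} = 1
G(14) = mex{1,2,3} = 0
G(15) = mex{0,3,2} = 1
G(16) = mex{1,2,3} = 0
G(17) = mex{0,3,2} = 1
G(18) = mex{1,0,3} = 2
G(19) = mex{2,1,0} = 3
G(20) = mex{3,0,1} = 2
G(21) = mex{2,1,0} = 3
G(22) = mex{3,0,1} = 2
G(23) = mex{2,1,0} = 3
G(24) = mex{3,2,1} = 0
G(25) = mex{0,3,2} = 1
G(n+12) = G(n) holds for n = 0,…,6 (a full window of length max(S) = 7), so the sequence is purely periodic with period 12.

12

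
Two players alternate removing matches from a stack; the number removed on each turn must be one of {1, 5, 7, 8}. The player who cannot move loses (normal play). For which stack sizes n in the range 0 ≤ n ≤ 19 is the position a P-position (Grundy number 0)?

n :  0  1  2  3  4  5  6  7  8  9 10 11 12 13 14 15 16 17 18 19
G :  0  1  0  1  0  1  0  1  2  3  2  3  2  3  2  0  1  0  1  0
P-positions are exactly the n with G(n) = 0.

0, 2, 4, 6, 15, 17, 19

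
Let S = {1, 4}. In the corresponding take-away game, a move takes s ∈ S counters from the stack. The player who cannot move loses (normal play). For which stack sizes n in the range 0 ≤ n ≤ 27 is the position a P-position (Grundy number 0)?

n :  0  1  2  3  4  5  6  7  8  9 10 11 12 13 14 15 16 17 18 19 20 21 22 23 24 25 26 27
G :  0  1  0  1  2  0  1  0  1  2  0  1  0  1  2  0  1  0  1  2  0  1  0  1  2  0  1  0
P-positions are exactly the n with G(n) = 0.

0, 2, 5, 7, 10, 12, 15, 17, 20, 22, 25, 27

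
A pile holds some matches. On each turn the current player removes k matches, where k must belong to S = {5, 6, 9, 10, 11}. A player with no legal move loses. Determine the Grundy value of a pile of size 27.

2

G(0) = 0
G(1) = mex{} = 0
G(2) = mex{} = 0
G(3) = mex{} = 0
G(4) = mex{} = 0
G(5) = mex{0} = 1
G(6) = mex{0,0} = 1
G(7) = mex{0,0} = 1
G(8) = mex{0,0} = 1
G(9) = mex{0,0,0} = 1
G(10) = mex{1,0,0,0} = 2
G(11) = mex{1,1,0,0,0} = 2
G(12) = mex{1,1,0,0,0} = 2
G(13) = mex{1,1,0,0,0} = 2
G(14) = mex{1,1,1,0,0} = 2
G(15) = mex{2,1,1,1,0} = 3
G(16) = mex{2,2,1,1,1} = 0
G(17) = mex{2,2,1,1,1} = 0
G(18) = mex{2,2,1,1,1} = 0
G(19) = mex{2,2,2,1,1} = 0
G(20) = mex{3,2,2,2,1} = 0
G(21) = mex{0,3,2,2,2} = 1
G(22) = mex{0,0,2,2,2} = 1
G(23) = mex{0,0,2,2,2} = 1
G(24) = mex{0,0,3,2,2} = 1
G(25) = mex{0,0,0,3,2} = 1
G(26) = mex{1,0,0,0,3} = 2
G(27) = mex{1,1,0,0,0} = 2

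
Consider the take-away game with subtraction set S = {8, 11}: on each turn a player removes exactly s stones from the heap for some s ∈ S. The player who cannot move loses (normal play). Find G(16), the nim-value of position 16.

n :  0  1  2  3  4  5  6  7  8  9 10 11 12 13 14 15 16
G :  0  0  0  0  0  0  0  0  1  1  1  1  1  1  1  1  2

2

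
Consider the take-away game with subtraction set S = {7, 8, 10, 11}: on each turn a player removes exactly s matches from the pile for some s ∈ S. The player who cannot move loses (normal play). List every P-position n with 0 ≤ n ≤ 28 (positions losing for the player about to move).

n :  0  1  2  3  4  5  6  7  8  9 10 11 12 13 14 15 16 17 18 19 20 21 22 23 24 25 26 27 28
G :  0  0  0  0  0  0  0  1  1  1  1  1  1  1  2  2  2  2  0  0  0  0  0  0  0  1  1  1  1
P-positions are exactly the n with G(n) = 0.

0, 1, 2, 3, 4, 5, 6, 18, 19, 20, 21, 22, 23, 24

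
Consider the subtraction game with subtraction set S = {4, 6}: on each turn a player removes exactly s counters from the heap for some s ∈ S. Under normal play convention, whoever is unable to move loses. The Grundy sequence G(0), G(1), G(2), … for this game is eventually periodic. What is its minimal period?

10

n :  0  1  2  3  4  5  6  7  8  9 10 11 12 13 14 15 16 17 18 19 20 21
G :  0  0  0  0  1  1  1  1  2  2  0  0  0  0  1  1  1  1  2  2  0  0
G(n+10) = G(n) holds for n = 0,…,5 (a full window of length max(S) = 6), so the sequence is purely periodic with period 10.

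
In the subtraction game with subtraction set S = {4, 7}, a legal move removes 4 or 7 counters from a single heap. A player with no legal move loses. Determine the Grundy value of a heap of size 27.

1

n :  0  1  2  3  4  5  6  7  8  9 10 11 12 13 14 15 16 17 18 19 20 21 22 23 24 25 26 27
G :  0  0  0  0  1  1  1  1  2  2  2  0  0  0  0  1  1  1  1  2  2  2  0  0  0  0  1  1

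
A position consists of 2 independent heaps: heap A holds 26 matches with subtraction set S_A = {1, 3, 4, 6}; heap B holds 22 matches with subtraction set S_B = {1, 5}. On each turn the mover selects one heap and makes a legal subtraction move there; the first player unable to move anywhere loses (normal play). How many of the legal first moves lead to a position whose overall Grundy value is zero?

Heap A, S = {1, 3, 4, 6}:
G(0) = 0
G(1) = mex{0} = 1
G(2) = mex{1} = 0
G(3) = mex{0,0} = 1
G(4) = mex{1,1,0} = 2
G(5) = mex{2,0,1} = 3
G(6) = mex{3,1,0,0} = 2
G(7) = mex{2,2,1,1} = 0
G(8) = mex{0,3,2,0} = 1
G(9) = mex{1,2,3,1} = 0
G(10) = mex{0,0,2,2} = 1
G(11) = mex{1,1,0,3} = 2
G(12) = mex{2,0,1,2} = 3
G(13) = mex{3,1,0,0} = 2
G(14) = mex{2,2,1,1} = 0
G(15) = mex{0,3,2,0} = 1
G(16) = mex{1,2,3,1} = 0
G(17) = mex{0,0,2,2} = 1
G(18) = mex{1,1,0,3} = 2
G(19) = mex{2,0,1,2} = 3
G(20) = mex{3,1,0,0} = 2
G(21) = mex{2,2,1,1} = 0
G(22) = mex{0,3,2,0} = 1
G(23) = mex{1,2,3,1} = 0
G(24) = mex{0,0,2,2} = 1
G(25) = mex{1,1,0,3} = 2
G(26) = mex{2,0,1,2} = 3
G_A(26) = 3.
Heap B, S = {1, 5}:
G(0) = 0
G(1) = mex{0} = 1
G(2) = mex{1} = 0
G(3) = mex{0} = 1
G(4) = mex{1} = 0
G(5) = mex{0,0} = 1
G(6) = mex{1,1} = 0
G(7) = mex{0,0} = 1
G(8) = mex{1,1} = 0
G(9) = mex{0,0} = 1
G(10) = mex{1,1} = 0
G(11) = mex{0,0} = 1
G(12) = mex{1,1} = 0
G(13) = mex{0,0} = 1
G(14) = mex{1,1} = 0
G(15) = mex{0,0} = 1
G(16) = mex{1,1} = 0
G(17) = mex{0,0} = 1
G(18) = mex{1,1} = 0
G(19) = mex{0,0} = 1
G(20) = mex{1,1} = 0
G(21) = mex{0,0} = 1
G(22) = mex{1,1} = 0
G_B(22) = 0.
Combined Grundy value = 3 ⊕ 0 = 3.
A winning move leaves total XOR = 0, i.e. changes one component's Grundy value g to g ⊕ X where X is the current total.
Heap A: need g' = 3⊕3 = 0. Options: 26−1→G=2, 26−3→G=0, 26−4→G=1, 26−6→G=2. Hits: 1.
Heap B: need g' = 0⊕3 = 3. Options: 22−1→G=1, 22−5→G=1. Hits: 0.

1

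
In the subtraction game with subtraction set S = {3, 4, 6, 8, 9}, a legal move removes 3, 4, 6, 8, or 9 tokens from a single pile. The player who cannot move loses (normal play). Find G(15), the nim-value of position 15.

G(0) = 0
G(1) = mex{} = 0
G(2) = mex{} = 0
G(3) = mex{0} = 1
G(4) = mex{0,0} = 1
G(5) = mex{0,0} = 1
G(6) = mex{1,0,0} = 2
G(7) = mex{1,1,0} = 2
G(8) = mex{1,1,0,0} = 2
G(9) = mex{2,1,1,0,0} = 3
G(10) = mex{2,2,1,0,0} = 3
G(11) = mex{2,2,1,1,0} = 3
G(12) = mex{3,2,2,1,1} = 0
G(13) = mex{3,3,2,1,1} = 0
G(14) = mex{3,3,2,2,1} = 0
G(15) = mex{0,3,3,2,2} = 1

1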